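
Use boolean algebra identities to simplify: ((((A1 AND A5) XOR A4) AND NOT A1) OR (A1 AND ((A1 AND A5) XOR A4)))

By distribution ((E AND v) OR (E AND NOT v) = E):
= ((A1 AND A5) XOR A4)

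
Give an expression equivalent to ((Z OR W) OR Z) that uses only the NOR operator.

((((Z NOR W) NOR (Z NOR W)) NOR Z) NOR (((Z NOR W) NOR (Z NOR W)) NOR Z))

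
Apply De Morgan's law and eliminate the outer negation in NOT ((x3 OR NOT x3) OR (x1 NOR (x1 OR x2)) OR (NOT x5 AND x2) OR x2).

NOT (x3 OR NOT x3) AND NOT (x1 NOR (x1 OR x2)) AND NOT (NOT x5 AND x2) AND NOT x2
De Morgan's: NOT(OR of terms) = AND of negations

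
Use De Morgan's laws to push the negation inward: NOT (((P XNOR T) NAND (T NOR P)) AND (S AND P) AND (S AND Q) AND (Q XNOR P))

NOT ((P XNOR T) NAND (T NOR P)) OR NOT (S AND P) OR NOT (S AND Q) OR NOT (Q XNOR P)
De Morgan's: NOT(AND of terms) = OR of negations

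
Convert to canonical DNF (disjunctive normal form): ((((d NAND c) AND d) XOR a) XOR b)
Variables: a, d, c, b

(NOT a AND NOT d AND NOT c AND b) OR (NOT a AND NOT d AND c AND b) OR (NOT a AND d AND NOT c AND NOT b) OR (NOT a AND d AND c AND b) OR (a AND NOT d AND NOT c AND NOT b) OR (a AND NOT d AND c AND NOT b) OR (a AND d AND NOT c AND b) OR (a AND d AND c AND NOT b)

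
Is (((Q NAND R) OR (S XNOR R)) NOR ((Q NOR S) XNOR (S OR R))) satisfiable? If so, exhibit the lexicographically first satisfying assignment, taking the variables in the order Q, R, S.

Q=1, R=1, S=0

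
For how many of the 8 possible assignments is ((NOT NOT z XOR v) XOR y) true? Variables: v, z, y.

Satisfying assignments: (0,0,1), (0,1,0), (1,0,0), (1,1,1)
Count: 4 out of 8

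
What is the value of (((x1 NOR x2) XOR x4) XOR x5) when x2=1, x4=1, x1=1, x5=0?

Substituting: (((1 NOR 1) XOR 1) XOR 0)
= 1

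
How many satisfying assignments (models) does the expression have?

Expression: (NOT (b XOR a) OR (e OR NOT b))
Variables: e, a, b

Satisfying assignments: (0,0,0), (0,1,0), (0,1,1), (1,0,0), (1,0,1), (1,1,0), (1,1,1)
Count: 7 out of 8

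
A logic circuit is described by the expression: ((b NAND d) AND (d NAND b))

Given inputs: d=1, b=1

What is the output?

Substituting: ((1 NAND 1) AND (1 NAND 1))
= 0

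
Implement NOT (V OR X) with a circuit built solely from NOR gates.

(((V NOR X) NOR (V NOR X)) NOR ((V NOR X) NOR (V NOR X)))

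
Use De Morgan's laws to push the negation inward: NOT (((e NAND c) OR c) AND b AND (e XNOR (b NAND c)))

NOT ((e NAND c) OR c) OR NOT b OR NOT (e XNOR (b NAND c))
De Morgan's: NOT(AND of terms) = OR of negations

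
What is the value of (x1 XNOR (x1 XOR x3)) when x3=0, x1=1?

Substituting: (1 XNOR (1 XOR 0))
= 1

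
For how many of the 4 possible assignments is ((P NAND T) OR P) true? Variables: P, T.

Satisfying assignments: (0,0), (0,1), (1,0), (1,1)
Count: 4 out of 4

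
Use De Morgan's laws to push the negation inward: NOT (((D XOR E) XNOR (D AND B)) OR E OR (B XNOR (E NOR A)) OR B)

NOT ((D XOR E) XNOR (D AND B)) AND NOT E AND NOT (B XNOR (E NOR A)) AND NOT B
De Morgan's: NOT(OR of terms) = AND of negations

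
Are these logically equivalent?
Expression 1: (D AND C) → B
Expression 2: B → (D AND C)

No, Converse is not equivalent to original (counterexample: D=0, C=0, B=1)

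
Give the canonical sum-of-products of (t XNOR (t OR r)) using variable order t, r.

Σm(0, 2, 3) = (NOT t AND NOT r) OR (t AND NOT r) OR (t AND r)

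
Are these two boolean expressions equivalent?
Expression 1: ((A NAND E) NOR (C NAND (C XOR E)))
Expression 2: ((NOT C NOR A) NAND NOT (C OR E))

No. Counterexample: with A=0, E=0, C=0, Expression 1 = 0 but Expression 2 = 1.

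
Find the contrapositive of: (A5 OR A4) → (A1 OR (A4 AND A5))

Contrapositive: NOT (A1 OR (A4 AND A5)) → NOT (A5 OR A4)
Note: A statement and its contrapositive are logically equivalent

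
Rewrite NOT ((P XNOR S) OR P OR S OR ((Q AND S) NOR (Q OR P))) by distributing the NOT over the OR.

NOT (P XNOR S) AND NOT P AND NOT S AND NOT ((Q AND S) NOR (Q OR P))
De Morgan's: NOT(OR of terms) = AND of negations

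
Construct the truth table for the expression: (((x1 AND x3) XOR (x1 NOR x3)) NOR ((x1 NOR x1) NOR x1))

x3 | x1 | Output
----------------
0 | 0 | 0
0 | 1 | 1
1 | 0 | 1
1 | 1 | 0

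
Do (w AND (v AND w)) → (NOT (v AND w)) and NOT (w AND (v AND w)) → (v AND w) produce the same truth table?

No, Inverse is not equivalent to original (counterexample: v=0, w=0)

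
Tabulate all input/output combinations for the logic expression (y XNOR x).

x | y | Output
--------------
0 | 0 | 1
0 | 1 | 0
1 | 0 | 0
1 | 1 | 1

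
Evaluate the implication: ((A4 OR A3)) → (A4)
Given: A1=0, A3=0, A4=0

Antecedent ((A4 OR A3)) = 0; consequent (A4) = 0.
0 → 0 = 1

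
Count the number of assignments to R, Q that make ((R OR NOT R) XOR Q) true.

Satisfying assignments: (0,0), (1,0)
Count: 2 out of 4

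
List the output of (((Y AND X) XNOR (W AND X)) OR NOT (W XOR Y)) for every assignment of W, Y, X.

W | Y | X | Output
------------------
0 | 0 | 0 | 1
0 | 0 | 1 | 1
0 | 1 | 0 | 1
0 | 1 | 1 | 0
1 | 0 | 0 | 1
1 | 0 | 1 | 0
1 | 1 | 0 | 1
1 | 1 | 1 | 1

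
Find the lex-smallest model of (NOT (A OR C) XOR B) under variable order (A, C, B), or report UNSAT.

A=0, C=0, B=0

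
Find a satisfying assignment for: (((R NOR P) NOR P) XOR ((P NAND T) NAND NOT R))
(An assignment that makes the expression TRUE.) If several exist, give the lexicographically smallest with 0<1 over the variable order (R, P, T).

R=0, P=1, T=1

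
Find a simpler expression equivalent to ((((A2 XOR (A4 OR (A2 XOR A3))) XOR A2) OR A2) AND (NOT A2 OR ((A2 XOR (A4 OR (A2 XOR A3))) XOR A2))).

By distribution ((E OR v) AND (E OR NOT v) = E) then XOR self-cancellation ((E XOR v) XOR v = E):
= (A4 OR (A2 XOR A3))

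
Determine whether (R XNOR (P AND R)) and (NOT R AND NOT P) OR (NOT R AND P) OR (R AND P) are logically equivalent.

Yes, they are equivalent — the two output columns agree on all 4 assignments:
R | P | Expression 1 | Expression 2
-----------------------------------
0 | 0 | 1 | 1
0 | 1 | 1 | 1
1 | 0 | 0 | 0
1 | 1 | 1 | 1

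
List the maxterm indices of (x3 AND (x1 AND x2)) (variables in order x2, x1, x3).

ΠM(0, 1, 2, 3, 4, 5, 6) = (x2 OR x1 OR x3) AND (x2 OR x1 OR NOT x3) AND (x2 OR NOT x1 OR x3) AND (x2 OR NOT x1 OR NOT x3) AND (NOT x2 OR x1 OR x3) AND (NOT x2 OR x1 OR NOT x3) AND (NOT x2 OR NOT x1 OR x3)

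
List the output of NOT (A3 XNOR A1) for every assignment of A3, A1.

A3 | A1 | Output
----------------
0 | 0 | 0
0 | 1 | 1
1 | 0 | 1
1 | 1 | 0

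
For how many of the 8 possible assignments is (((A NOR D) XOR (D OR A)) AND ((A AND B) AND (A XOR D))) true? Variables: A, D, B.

Satisfying assignments: (1,0,1)
Count: 1 out of 8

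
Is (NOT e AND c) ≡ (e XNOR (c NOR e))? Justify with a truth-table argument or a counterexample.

Yes, they are equivalent — the two output columns agree on all 4 assignments:
e | c | Expression 1 | Expression 2
-----------------------------------
0 | 0 | 0 | 0
0 | 1 | 1 | 1
1 | 0 | 0 | 0
1 | 1 | 0 | 0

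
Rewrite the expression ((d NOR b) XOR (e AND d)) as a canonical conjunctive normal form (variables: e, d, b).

(e OR d OR NOT b) AND (e OR NOT d OR b) AND (e OR NOT d OR NOT b) AND (NOT e OR d OR NOT b)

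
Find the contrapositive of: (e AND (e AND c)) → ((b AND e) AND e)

Contrapositive: NOT ((b AND e) AND e) → NOT (e AND (e AND c))
Note: A statement and its contrapositive are logically equivalent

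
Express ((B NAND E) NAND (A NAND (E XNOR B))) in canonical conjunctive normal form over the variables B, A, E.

(B OR A OR E) AND (B OR A OR NOT E) AND (B OR NOT A OR NOT E) AND (NOT B OR A OR E) AND (NOT B OR NOT A OR E)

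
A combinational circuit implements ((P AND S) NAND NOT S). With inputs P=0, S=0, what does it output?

Substituting: ((0 AND 0) NAND NOT 0)
= 1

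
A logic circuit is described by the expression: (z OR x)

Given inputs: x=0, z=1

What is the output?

Substituting: (1 OR 0)
= 1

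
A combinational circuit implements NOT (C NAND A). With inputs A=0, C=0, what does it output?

Substituting: NOT (0 NAND 0)
= 0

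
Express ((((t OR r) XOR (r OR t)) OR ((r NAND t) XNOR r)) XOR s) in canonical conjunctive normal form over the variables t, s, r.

(t OR s OR r) AND (t OR NOT s OR NOT r) AND (NOT t OR s OR r) AND (NOT t OR s OR NOT r)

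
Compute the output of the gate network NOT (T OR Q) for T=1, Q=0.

Substituting: NOT (1 OR 0)
= 0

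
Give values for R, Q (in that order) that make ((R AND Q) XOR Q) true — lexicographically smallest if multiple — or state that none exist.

R=0, Q=1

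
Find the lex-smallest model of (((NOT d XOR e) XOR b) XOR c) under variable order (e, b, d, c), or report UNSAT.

e=0, b=0, d=0, c=0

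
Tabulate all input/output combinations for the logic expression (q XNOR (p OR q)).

p | q | Output
--------------
0 | 0 | 1
0 | 1 | 1
1 | 0 | 0
1 | 1 | 1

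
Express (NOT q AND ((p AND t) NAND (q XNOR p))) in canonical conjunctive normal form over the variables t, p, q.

(t OR p OR NOT q) AND (t OR NOT p OR NOT q) AND (NOT t OR p OR NOT q) AND (NOT t OR NOT p OR NOT q)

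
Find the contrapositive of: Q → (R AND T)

Contrapositive: NOT (R AND T) → NOT Q
Note: A statement and its contrapositive are logically equivalent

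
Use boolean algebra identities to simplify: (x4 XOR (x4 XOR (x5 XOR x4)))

By XOR self-cancellation ((E XOR v) XOR v = E):
= (x5 XOR x4)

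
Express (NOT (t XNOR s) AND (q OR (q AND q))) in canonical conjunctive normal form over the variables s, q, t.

(s OR q OR t) AND (s OR q OR NOT t) AND (s OR NOT q OR t) AND (NOT s OR q OR t) AND (NOT s OR q OR NOT t) AND (NOT s OR NOT q OR NOT t)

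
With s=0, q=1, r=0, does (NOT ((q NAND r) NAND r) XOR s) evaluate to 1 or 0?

Substituting: (NOT ((1 NAND 0) NAND 0) XOR 0)
= 0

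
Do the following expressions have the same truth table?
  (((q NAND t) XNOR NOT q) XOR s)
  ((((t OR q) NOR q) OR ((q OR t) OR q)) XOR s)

No. Counterexample: with q=1, s=0, t=0, Expression 1 = 0 but Expression 2 = 1.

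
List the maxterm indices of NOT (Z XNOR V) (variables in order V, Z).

ΠM(0, 3) = (V OR Z) AND (NOT V OR NOT Z)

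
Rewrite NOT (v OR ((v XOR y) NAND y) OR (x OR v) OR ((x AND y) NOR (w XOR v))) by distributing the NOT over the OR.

NOT v AND NOT ((v XOR y) NAND y) AND NOT (x OR v) AND NOT ((x AND y) NOR (w XOR v))
De Morgan's: NOT(OR of terms) = AND of negations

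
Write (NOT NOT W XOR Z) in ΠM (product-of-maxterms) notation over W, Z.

ΠM(0, 3) = (W OR Z) AND (NOT W OR NOT Z)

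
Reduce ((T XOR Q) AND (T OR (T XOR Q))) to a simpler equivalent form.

By absorption (E AND (E OR v) = E):
= (T XOR Q)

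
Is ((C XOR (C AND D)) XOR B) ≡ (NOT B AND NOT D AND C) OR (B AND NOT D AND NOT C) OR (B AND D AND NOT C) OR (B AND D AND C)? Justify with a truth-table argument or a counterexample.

Yes, they are equivalent — the two output columns agree on all 8 assignments:
B | D | C | Expression 1 | Expression 2
---------------------------------------
0 | 0 | 0 | 0 | 0
0 | 0 | 1 | 1 | 1
0 | 1 | 0 | 0 | 0
0 | 1 | 1 | 0 | 0
1 | 0 | 0 | 1 | 1
1 | 0 | 1 | 0 | 0
1 | 1 | 0 | 1 | 1
1 | 1 | 1 | 1 | 1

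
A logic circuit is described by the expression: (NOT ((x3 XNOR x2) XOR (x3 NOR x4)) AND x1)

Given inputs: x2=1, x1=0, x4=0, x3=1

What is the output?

Substituting: (NOT ((1 XNOR 1) XOR (1 NOR 0)) AND 0)
= 0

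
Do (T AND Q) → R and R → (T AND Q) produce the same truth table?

No, Converse is not equivalent to original (counterexample: R=0, Q=1, T=1)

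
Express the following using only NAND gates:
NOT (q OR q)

(((q NAND q) NAND (q NAND q)) NAND ((q NAND q) NAND (q NAND q)))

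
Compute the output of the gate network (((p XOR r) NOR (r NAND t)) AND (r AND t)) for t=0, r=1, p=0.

Substituting: (((0 XOR 1) NOR (1 NAND 0)) AND (1 AND 0))
= 0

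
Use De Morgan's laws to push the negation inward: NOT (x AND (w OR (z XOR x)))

NOT x OR NOT (w OR (z XOR x))
De Morgan's: NOT(AND of terms) = OR of negations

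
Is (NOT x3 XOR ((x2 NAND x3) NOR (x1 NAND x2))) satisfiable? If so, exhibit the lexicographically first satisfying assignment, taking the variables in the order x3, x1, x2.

x3=0, x1=0, x2=0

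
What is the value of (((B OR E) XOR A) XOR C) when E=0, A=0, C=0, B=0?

Substituting: (((0 OR 0) XOR 0) XOR 0)
= 0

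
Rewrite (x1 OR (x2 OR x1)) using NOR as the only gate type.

((x1 NOR ((x2 NOR x1) NOR (x2 NOR x1))) NOR (x1 NOR ((x2 NOR x1) NOR (x2 NOR x1))))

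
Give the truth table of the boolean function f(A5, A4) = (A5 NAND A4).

A5 | A4 | Output
----------------
0 | 0 | 1
0 | 1 | 1
1 | 0 | 1
1 | 1 | 0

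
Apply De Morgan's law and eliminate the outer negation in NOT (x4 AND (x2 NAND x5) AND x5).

NOT x4 OR NOT (x2 NAND x5) OR NOT x5
De Morgan's: NOT(AND of terms) = OR of negations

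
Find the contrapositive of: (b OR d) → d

Contrapositive: NOT d → NOT (b OR d)
Note: A statement and its contrapositive are logically equivalent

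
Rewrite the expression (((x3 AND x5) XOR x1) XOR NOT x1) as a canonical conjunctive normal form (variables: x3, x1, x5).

(NOT x3 OR x1 OR NOT x5) AND (NOT x3 OR NOT x1 OR NOT x5)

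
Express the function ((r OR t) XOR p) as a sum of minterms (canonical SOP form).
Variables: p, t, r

Σm(1, 2, 3, 4) = (NOT p AND NOT t AND r) OR (NOT p AND t AND NOT r) OR (NOT p AND t AND r) OR (p AND NOT t AND NOT r)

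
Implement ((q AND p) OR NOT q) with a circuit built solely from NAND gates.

((((q NAND p) NAND (q NAND p)) NAND ((q NAND p) NAND (q NAND p))) NAND ((q NAND q) NAND (q NAND q)))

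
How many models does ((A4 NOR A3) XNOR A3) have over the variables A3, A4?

Satisfying assignments: (0,1)
Count: 1 out of 4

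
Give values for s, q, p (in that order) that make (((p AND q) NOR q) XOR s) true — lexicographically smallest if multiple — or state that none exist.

s=0, q=0, p=0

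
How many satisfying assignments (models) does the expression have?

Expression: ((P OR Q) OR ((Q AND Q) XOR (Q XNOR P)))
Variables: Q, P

Satisfying assignments: (0,0), (0,1), (1,0), (1,1)
Count: 4 out of 4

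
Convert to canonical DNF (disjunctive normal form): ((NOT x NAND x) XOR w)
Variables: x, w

(NOT x AND NOT w) OR (x AND NOT w)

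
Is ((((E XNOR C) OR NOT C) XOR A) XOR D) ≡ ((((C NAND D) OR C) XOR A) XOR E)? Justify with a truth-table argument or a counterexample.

No. Counterexample: with A=0, E=0, C=0, D=1, Expression 1 = 0 but Expression 2 = 1.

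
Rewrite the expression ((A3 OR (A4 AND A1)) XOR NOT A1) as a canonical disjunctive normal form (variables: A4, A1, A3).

(NOT A4 AND NOT A1 AND NOT A3) OR (NOT A4 AND A1 AND A3) OR (A4 AND NOT A1 AND NOT A3) OR (A4 AND A1 AND NOT A3) OR (A4 AND A1 AND A3)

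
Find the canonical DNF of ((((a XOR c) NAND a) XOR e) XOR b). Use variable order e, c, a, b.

(NOT e AND NOT c AND NOT a AND NOT b) OR (NOT e AND NOT c AND a AND b) OR (NOT e AND c AND NOT a AND NOT b) OR (NOT e AND c AND a AND NOT b) OR (e AND NOT c AND NOT a AND b) OR (e AND NOT c AND a AND NOT b) OR (e AND c AND NOT a AND b) OR (e AND c AND a AND b)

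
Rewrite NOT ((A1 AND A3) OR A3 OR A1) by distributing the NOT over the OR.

NOT (A1 AND A3) AND NOT A3 AND NOT A1
De Morgan's: NOT(OR of terms) = AND of negations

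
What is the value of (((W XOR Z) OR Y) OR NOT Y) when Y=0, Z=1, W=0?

Substituting: (((0 XOR 1) OR 0) OR NOT 0)
= 1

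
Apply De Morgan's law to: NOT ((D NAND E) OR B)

NOT (D NAND E) AND NOT B
De Morgan's: NOT(OR of terms) = AND of negations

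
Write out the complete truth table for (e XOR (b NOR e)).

b | e | Output
--------------
0 | 0 | 1
0 | 1 | 1
1 | 0 | 0
1 | 1 | 1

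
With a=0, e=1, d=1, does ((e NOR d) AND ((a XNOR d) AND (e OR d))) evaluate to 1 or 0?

Substituting: ((1 NOR 1) AND ((0 XNOR 1) AND (1 OR 1)))
= 0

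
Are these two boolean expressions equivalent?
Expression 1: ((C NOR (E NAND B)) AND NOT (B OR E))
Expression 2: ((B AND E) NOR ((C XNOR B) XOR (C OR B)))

No. Counterexample: with E=0, B=1, C=1, Expression 1 = 0 but Expression 2 = 1.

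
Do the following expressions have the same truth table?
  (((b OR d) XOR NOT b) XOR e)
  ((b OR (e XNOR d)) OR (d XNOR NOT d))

No. Counterexample: with d=0, b=1, e=1, Expression 1 = 0 but Expression 2 = 1.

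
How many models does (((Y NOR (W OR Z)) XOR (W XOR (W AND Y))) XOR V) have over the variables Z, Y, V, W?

Satisfying assignments: (0,0,0,0), (0,0,0,1), (0,1,1,0), (0,1,1,1), (1,0,0,1), (1,0,1,0), (1,1,1,0), (1,1,1,1)
Count: 8 out of 16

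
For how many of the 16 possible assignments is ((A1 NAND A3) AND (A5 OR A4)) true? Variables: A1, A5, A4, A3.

Satisfying assignments: (0,0,1,0), (0,0,1,1), (0,1,0,0), (0,1,0,1), (0,1,1,0), (0,1,1,1), (1,0,1,0), (1,1,0,0), (1,1,1,0)
Count: 9 out of 16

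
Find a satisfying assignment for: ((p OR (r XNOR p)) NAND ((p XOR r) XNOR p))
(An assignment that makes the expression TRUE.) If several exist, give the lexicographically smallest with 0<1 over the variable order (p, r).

p=0, r=1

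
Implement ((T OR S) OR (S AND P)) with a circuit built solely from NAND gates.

((((T NAND T) NAND (S NAND S)) NAND ((T NAND T) NAND (S NAND S))) NAND (((S NAND P) NAND (S NAND P)) NAND ((S NAND P) NAND (S NAND P))))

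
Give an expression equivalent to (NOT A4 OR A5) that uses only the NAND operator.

(((A4 NAND A4) NAND (A4 NAND A4)) NAND (A5 NAND A5))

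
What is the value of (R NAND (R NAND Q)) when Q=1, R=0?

Substituting: (0 NAND (0 NAND 1))
= 1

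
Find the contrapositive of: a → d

Contrapositive: NOT d → NOT a
Note: A statement and its contrapositive are logically equivalent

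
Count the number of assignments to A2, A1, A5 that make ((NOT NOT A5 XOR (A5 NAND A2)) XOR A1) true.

Satisfying assignments: (0,0,0), (0,1,1), (1,0,0), (1,0,1)
Count: 4 out of 8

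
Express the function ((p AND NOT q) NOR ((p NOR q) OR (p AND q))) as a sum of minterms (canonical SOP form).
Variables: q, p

Σm(2) = (q AND NOT p)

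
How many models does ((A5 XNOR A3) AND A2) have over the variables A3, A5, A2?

Satisfying assignments: (0,0,1), (1,1,1)
Count: 2 out of 8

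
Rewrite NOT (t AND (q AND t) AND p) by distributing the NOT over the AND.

NOT t OR NOT (q AND t) OR NOT p
De Morgan's: NOT(AND of terms) = OR of negations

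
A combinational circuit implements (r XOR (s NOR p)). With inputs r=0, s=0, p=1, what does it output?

Substituting: (0 XOR (0 NOR 1))
= 0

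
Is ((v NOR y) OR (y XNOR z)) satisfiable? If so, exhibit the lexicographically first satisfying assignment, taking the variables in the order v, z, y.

v=0, z=0, y=0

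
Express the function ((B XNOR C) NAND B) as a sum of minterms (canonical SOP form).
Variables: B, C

Σm(0, 1, 2) = (NOT B AND NOT C) OR (NOT B AND C) OR (B AND NOT C)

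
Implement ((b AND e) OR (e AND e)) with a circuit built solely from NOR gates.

((((b NOR b) NOR (e NOR e)) NOR ((e NOR e) NOR (e NOR e))) NOR (((b NOR b) NOR (e NOR e)) NOR ((e NOR e) NOR (e NOR e))))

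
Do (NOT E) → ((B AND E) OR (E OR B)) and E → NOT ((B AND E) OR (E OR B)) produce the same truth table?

No, Inverse is not equivalent to original (counterexample: E=0, B=0, C=0)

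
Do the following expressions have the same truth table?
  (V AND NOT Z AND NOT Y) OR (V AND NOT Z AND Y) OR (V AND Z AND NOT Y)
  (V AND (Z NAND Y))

Yes, they are equivalent — the two output columns agree on all 8 assignments:
V | Z | Y | Expression 1 | Expression 2
---------------------------------------
0 | 0 | 0 | 0 | 0
0 | 0 | 1 | 0 | 0
0 | 1 | 0 | 0 | 0
0 | 1 | 1 | 0 | 0
1 | 0 | 0 | 1 | 1
1 | 0 | 1 | 1 | 1
1 | 1 | 0 | 1 | 1
1 | 1 | 1 | 0 | 0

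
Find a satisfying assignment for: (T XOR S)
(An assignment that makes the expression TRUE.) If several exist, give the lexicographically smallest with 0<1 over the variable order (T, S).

T=0, S=1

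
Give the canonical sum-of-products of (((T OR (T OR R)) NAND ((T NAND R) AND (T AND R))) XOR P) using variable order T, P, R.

Σm(0, 1, 4, 5) = (NOT T AND NOT P AND NOT R) OR (NOT T AND NOT P AND R) OR (T AND NOT P AND NOT R) OR (T AND NOT P AND R)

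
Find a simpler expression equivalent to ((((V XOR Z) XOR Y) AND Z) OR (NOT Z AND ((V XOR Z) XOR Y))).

By distribution ((E AND v) OR (E AND NOT v) = E):
= ((V XOR Z) XOR Y)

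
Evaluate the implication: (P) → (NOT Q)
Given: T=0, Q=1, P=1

Antecedent (P) = 1; consequent (NOT Q) = 0.
1 → 0 = 0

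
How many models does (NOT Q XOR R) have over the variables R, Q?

Satisfying assignments: (0,0), (1,1)
Count: 2 out of 4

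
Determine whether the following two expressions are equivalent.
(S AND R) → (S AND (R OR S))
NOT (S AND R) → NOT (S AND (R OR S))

No, Inverse is not equivalent to original (counterexample: R=0, S=1)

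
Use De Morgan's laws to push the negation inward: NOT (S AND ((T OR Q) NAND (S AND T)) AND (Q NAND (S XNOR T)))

NOT S OR NOT ((T OR Q) NAND (S AND T)) OR NOT (Q NAND (S XNOR T))
De Morgan's: NOT(AND of terms) = OR of negations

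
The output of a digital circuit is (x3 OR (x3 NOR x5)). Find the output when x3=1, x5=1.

Substituting: (1 OR (1 NOR 1))
= 1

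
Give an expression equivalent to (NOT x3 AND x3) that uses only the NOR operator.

(((x3 NOR x3) NOR (x3 NOR x3)) NOR (x3 NOR x3))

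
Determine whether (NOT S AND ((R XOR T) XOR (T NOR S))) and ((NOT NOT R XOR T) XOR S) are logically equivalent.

No. Counterexample: with T=0, S=0, R=0, Expression 1 = 1 but Expression 2 = 0.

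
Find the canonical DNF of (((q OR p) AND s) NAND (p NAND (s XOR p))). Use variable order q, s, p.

(NOT q AND NOT s AND NOT p) OR (NOT q AND NOT s AND p) OR (NOT q AND s AND NOT p) OR (q AND NOT s AND NOT p) OR (q AND NOT s AND p)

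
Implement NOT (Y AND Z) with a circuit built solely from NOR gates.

(((Y NOR Y) NOR (Z NOR Z)) NOR ((Y NOR Y) NOR (Z NOR Z)))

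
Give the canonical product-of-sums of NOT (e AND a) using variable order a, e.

ΠM(3) = (NOT a OR NOT e)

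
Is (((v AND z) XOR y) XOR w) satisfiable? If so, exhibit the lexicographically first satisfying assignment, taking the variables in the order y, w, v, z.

y=0, w=0, v=1, z=1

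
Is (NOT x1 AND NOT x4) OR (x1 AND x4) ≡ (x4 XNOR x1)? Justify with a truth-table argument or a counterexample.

Yes, they are equivalent — the two output columns agree on all 4 assignments:
x1 | x4 | Expression 1 | Expression 2
-------------------------------------
0 | 0 | 1 | 1
0 | 1 | 0 | 0
1 | 0 | 0 | 0
1 | 1 | 1 | 1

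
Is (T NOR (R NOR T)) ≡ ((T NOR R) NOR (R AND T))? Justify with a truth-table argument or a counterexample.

No. Counterexample: with R=0, T=1, Expression 1 = 0 but Expression 2 = 1.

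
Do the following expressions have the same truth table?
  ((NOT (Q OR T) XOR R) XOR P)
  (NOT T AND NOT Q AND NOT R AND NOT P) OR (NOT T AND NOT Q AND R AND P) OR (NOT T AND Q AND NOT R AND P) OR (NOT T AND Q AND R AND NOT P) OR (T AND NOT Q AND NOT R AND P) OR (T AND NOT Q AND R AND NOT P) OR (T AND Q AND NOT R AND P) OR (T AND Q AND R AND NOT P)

Yes, they are equivalent — the two output columns agree on all 16 assignments:
T | Q | R | P | Expression 1 | Expression 2
-------------------------------------------
0 | 0 | 0 | 0 | 1 | 1
0 | 0 | 0 | 1 | 0 | 0
0 | 0 | 1 | 0 | 0 | 0
0 | 0 | 1 | 1 | 1 | 1
0 | 1 | 0 | 0 | 0 | 0
0 | 1 | 0 | 1 | 1 | 1
0 | 1 | 1 | 0 | 1 | 1
0 | 1 | 1 | 1 | 0 | 0
1 | 0 | 0 | 0 | 0 | 0
1 | 0 | 0 | 1 | 1 | 1
1 | 0 | 1 | 0 | 1 | 1
1 | 0 | 1 | 1 | 0 | 0
1 | 1 | 0 | 0 | 0 | 0
1 | 1 | 0 | 1 | 1 | 1
1 | 1 | 1 | 0 | 1 | 1
1 | 1 | 1 | 1 | 0 | 0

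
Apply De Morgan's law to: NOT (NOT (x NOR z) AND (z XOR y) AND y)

(x NOR z) OR NOT (z XOR y) OR NOT y
De Morgan's: NOT(AND of terms) = OR of negations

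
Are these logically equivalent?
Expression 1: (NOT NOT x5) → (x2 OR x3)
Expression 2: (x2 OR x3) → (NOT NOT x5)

No, Converse is not equivalent to original (counterexample: x5=0, x2=0, x3=1)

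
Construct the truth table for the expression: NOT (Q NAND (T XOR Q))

T | Q | Output
--------------
0 | 0 | 0
0 | 1 | 1
1 | 0 | 0
1 | 1 | 0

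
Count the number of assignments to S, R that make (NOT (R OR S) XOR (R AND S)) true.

Satisfying assignments: (0,0), (1,1)
Count: 2 out of 4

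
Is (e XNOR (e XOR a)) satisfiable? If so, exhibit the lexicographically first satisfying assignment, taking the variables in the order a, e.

a=0, e=0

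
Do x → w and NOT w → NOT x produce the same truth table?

Yes, Contrapositive is always equivalent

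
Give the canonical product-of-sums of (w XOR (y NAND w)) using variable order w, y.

ΠM(2) = (NOT w OR y)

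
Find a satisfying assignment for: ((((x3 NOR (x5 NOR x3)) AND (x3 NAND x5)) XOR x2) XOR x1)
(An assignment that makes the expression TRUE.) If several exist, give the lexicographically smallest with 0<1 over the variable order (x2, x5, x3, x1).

x2=0, x5=0, x3=0, x1=1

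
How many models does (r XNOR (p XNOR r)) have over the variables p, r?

Satisfying assignments: (1,0), (1,1)
Count: 2 out of 4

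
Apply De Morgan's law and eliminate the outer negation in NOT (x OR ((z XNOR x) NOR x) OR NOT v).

NOT x AND NOT ((z XNOR x) NOR x) AND v
De Morgan's: NOT(OR of terms) = AND of negations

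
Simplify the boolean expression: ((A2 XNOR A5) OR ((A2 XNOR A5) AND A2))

By absorption (E OR (E AND v) = E):
= (A2 XNOR A5)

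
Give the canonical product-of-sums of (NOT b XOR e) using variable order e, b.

ΠM(1, 2) = (e OR NOT b) AND (NOT e OR b)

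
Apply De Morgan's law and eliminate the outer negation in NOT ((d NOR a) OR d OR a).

NOT (d NOR a) AND NOT d AND NOT a
De Morgan's: NOT(OR of terms) = AND of negations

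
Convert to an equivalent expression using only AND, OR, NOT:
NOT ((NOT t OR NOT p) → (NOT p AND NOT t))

(NOT t OR NOT p) AND NOT (NOT p AND NOT t)
(Negated implication: NOT(A → B) = A AND NOT B)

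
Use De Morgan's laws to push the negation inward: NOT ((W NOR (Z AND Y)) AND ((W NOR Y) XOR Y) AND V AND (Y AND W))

NOT (W NOR (Z AND Y)) OR NOT ((W NOR Y) XOR Y) OR NOT V OR NOT (Y AND W)
De Morgan's: NOT(AND of terms) = OR of negations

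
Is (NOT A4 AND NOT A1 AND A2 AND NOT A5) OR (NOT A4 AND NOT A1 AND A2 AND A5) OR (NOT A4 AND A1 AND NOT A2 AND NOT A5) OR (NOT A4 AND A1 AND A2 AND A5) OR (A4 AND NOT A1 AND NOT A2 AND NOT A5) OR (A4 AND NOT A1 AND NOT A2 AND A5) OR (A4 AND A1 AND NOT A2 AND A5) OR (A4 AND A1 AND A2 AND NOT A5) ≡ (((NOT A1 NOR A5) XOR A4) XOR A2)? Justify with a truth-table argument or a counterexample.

Yes, they are equivalent — the two output columns agree on all 16 assignments:
A4 | A1 | A2 | A5 | Expression 1 | Expression 2
-----------------------------------------------
0 | 0 | 0 | 0 | 0 | 0
0 | 0 | 0 | 1 | 0 | 0
0 | 0 | 1 | 0 | 1 | 1
0 | 0 | 1 | 1 | 1 | 1
0 | 1 | 0 | 0 | 1 | 1
0 | 1 | 0 | 1 | 0 | 0
0 | 1 | 1 | 0 | 0 | 0
0 | 1 | 1 | 1 | 1 | 1
1 | 0 | 0 | 0 | 1 | 1
1 | 0 | 0 | 1 | 1 | 1
1 | 0 | 1 | 0 | 0 | 0
1 | 0 | 1 | 1 | 0 | 0
1 | 1 | 0 | 0 | 0 | 0
1 | 1 | 0 | 1 | 1 | 1
1 | 1 | 1 | 0 | 1 | 1
1 | 1 | 1 | 1 | 0 | 0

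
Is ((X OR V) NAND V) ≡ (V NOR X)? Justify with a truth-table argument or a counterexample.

No. Counterexample: with V=0, X=1, Expression 1 = 1 but Expression 2 = 0.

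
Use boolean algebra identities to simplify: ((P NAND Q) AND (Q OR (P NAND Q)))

By absorption (E AND (E OR v) = E):
= (P NAND Q)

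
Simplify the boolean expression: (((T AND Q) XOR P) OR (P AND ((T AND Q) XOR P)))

By absorption (E OR (E AND v) = E):
= ((T AND Q) XOR P)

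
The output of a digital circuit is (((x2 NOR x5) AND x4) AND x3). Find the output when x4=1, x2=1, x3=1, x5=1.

Substituting: (((1 NOR 1) AND 1) AND 1)
= 0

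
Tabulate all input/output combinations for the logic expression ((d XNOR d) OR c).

d | c | Output
--------------
0 | 0 | 1
0 | 1 | 1
1 | 0 | 1
1 | 1 | 1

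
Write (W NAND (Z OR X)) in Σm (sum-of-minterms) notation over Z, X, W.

Σm(0, 1, 2, 4, 6) = (NOT Z AND NOT X AND NOT W) OR (NOT Z AND NOT X AND W) OR (NOT Z AND X AND NOT W) OR (Z AND NOT X AND NOT W) OR (Z AND X AND NOT W)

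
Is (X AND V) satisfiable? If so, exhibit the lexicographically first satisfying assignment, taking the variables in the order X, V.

X=1, V=1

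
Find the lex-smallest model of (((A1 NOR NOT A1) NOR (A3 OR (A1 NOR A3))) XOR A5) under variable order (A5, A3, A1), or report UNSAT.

A5=0, A3=0, A1=1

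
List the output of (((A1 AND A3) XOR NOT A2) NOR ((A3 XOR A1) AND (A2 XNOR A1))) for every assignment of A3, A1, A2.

A3 | A1 | A2 | Output
---------------------
0 | 0 | 0 | 0
0 | 0 | 1 | 1
0 | 1 | 0 | 0
0 | 1 | 1 | 0
1 | 0 | 0 | 0
1 | 0 | 1 | 1
1 | 1 | 0 | 1
1 | 1 | 1 | 0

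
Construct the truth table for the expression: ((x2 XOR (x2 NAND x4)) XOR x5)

x4 | x5 | x2 | Output
---------------------
0 | 0 | 0 | 1
0 | 0 | 1 | 0
0 | 1 | 0 | 0
0 | 1 | 1 | 1
1 | 0 | 0 | 1
1 | 0 | 1 | 1
1 | 1 | 0 | 0
1 | 1 | 1 | 0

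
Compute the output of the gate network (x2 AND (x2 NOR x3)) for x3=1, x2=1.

Substituting: (1 AND (1 NOR 1))
= 0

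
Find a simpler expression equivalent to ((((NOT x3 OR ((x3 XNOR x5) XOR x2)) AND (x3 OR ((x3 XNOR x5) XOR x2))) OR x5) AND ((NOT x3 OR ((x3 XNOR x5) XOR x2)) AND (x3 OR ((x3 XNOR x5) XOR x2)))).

By absorption (E AND (E OR v) = E) then distribution ((E OR v) AND (E OR NOT v) = E):
= ((x3 XNOR x5) XOR x2)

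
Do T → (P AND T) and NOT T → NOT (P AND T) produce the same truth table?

No, Inverse is not equivalent to original (counterexample: P=0, T=1)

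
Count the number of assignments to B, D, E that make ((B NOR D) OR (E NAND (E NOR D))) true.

Satisfying assignments: (0,0,0), (0,0,1), (0,1,0), (0,1,1), (1,0,0), (1,0,1), (1,1,0), (1,1,1)
Count: 8 out of 8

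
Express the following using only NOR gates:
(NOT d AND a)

(((d NOR d) NOR (d NOR d)) NOR (a NOR a))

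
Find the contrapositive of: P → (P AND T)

Contrapositive: NOT (P AND T) → NOT P
Note: A statement and its contrapositive are logically equivalent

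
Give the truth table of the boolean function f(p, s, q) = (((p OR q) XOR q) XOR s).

p | s | q | Output
------------------
0 | 0 | 0 | 0
0 | 0 | 1 | 0
0 | 1 | 0 | 1
0 | 1 | 1 | 1
1 | 0 | 0 | 1
1 | 0 | 1 | 0
1 | 1 | 0 | 0
1 | 1 | 1 | 1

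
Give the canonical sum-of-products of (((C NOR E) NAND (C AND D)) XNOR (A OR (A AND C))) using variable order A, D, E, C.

Σm(8, 9, 10, 11, 12, 13, 14, 15) = (A AND NOT D AND NOT E AND NOT C) OR (A AND NOT D AND NOT E AND C) OR (A AND NOT D AND E AND NOT C) OR (A AND NOT D AND E AND C) OR (A AND D AND NOT E AND NOT C) OR (A AND D AND NOT E AND C) OR (A AND D AND E AND NOT C) OR (A AND D AND E AND C)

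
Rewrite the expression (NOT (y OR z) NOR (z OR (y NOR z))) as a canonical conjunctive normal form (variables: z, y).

(z OR y) AND (NOT z OR y) AND (NOT z OR NOT y)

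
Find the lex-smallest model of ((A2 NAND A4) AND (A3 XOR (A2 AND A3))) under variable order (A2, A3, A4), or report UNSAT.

A2=0, A3=1, A4=0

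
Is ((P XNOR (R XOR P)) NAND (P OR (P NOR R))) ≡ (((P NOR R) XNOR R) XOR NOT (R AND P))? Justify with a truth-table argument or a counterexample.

No. Counterexample: with R=0, P=0, Expression 1 = 0 but Expression 2 = 1.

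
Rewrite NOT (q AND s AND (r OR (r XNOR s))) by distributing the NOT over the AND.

NOT q OR NOT s OR NOT (r OR (r XNOR s))
De Morgan's: NOT(AND of terms) = OR of negations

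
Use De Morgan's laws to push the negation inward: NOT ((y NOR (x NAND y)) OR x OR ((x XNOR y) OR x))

NOT (y NOR (x NAND y)) AND NOT x AND NOT ((x XNOR y) OR x)
De Morgan's: NOT(OR of terms) = AND of negations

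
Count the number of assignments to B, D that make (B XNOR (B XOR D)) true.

Satisfying assignments: (0,0), (1,0)
Count: 2 out of 4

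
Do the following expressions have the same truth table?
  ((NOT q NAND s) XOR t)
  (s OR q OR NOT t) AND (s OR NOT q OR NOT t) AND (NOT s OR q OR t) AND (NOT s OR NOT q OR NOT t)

Yes, they are equivalent — the two output columns agree on all 8 assignments:
s | q | t | Expression 1 | Expression 2
---------------------------------------
0 | 0 | 0 | 1 | 1
0 | 0 | 1 | 0 | 0
0 | 1 | 0 | 1 | 1
0 | 1 | 1 | 0 | 0
1 | 0 | 0 | 0 | 0
1 | 0 | 1 | 1 | 1
1 | 1 | 0 | 1 | 1
1 | 1 | 1 | 0 | 0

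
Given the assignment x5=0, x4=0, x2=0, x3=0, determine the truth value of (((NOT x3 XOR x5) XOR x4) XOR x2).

Substituting: (((NOT 0 XOR 0) XOR 0) XOR 0)
= 1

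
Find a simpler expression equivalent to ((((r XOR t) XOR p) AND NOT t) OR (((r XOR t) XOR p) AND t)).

By distribution ((E AND v) OR (E AND NOT v) = E):
= ((r XOR t) XOR p)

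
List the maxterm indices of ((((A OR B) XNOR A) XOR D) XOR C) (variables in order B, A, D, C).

ΠM(1, 2, 5, 6, 8, 11, 13, 14) = (B OR A OR D OR NOT C) AND (B OR A OR NOT D OR C) AND (B OR NOT A OR D OR NOT C) AND (B OR NOT A OR NOT D OR C) AND (NOT B OR A OR D OR C) AND (NOT B OR A OR NOT D OR NOT C) AND (NOT B OR NOT A OR D OR NOT C) AND (NOT B OR NOT A OR NOT D OR C)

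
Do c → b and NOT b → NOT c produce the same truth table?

Yes, Contrapositive is always equivalent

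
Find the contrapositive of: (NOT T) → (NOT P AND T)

Contrapositive: NOT (NOT P AND T) → T
Note: A statement and its contrapositive are logically equivalent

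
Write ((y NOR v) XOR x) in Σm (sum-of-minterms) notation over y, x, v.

Σm(0, 3, 6, 7) = (NOT y AND NOT x AND NOT v) OR (NOT y AND x AND v) OR (y AND x AND NOT v) OR (y AND x AND v)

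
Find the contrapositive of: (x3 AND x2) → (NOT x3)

Contrapositive: x3 → NOT (x3 AND x2)
Note: A statement and its contrapositive are logically equivalent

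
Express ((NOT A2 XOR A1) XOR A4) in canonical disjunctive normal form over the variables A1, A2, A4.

(NOT A1 AND NOT A2 AND NOT A4) OR (NOT A1 AND A2 AND A4) OR (A1 AND NOT A2 AND A4) OR (A1 AND A2 AND NOT A4)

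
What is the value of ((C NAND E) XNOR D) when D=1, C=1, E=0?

Substituting: ((1 NAND 0) XNOR 1)
= 1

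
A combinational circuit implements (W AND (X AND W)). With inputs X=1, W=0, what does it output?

Substituting: (0 AND (1 AND 0))
= 0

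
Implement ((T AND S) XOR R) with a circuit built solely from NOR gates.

((((((T NOR T) NOR (S NOR S)) NOR R) NOR (((T NOR T) NOR (S NOR S)) NOR R)) NOR ((((T NOR T) NOR (S NOR S)) NOR R) NOR (((T NOR T) NOR (S NOR S)) NOR R))) NOR ((((((T NOR T) NOR (S NOR S)) NOR ((T NOR T) NOR (S NOR S))) NOR (R NOR R)) NOR ((((T NOR T) NOR (S NOR S)) NOR ((T NOR T) NOR (S NOR S))) NOR (R NOR R))) NOR (((((T NOR T) NOR (S NOR S)) NOR ((T NOR T) NOR (S NOR S))) NOR (R NOR R)) NOR ((((T NOR T) NOR (S NOR S)) NOR ((T NOR T) NOR (S NOR S))) NOR (R NOR R)))))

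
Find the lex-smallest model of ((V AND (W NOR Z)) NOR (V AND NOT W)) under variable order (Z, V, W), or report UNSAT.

Z=0, V=0, W=0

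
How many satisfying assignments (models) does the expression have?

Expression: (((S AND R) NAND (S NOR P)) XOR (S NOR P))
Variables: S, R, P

Satisfying assignments: (0,0,1), (0,1,1), (1,0,0), (1,0,1), (1,1,0), (1,1,1)
Count: 6 out of 8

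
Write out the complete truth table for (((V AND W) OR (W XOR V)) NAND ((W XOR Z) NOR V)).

V | W | Z | Output
------------------
0 | 0 | 0 | 1
0 | 0 | 1 | 1
0 | 1 | 0 | 1
0 | 1 | 1 | 0
1 | 0 | 0 | 1
1 | 0 | 1 | 1
1 | 1 | 0 | 1
1 | 1 | 1 | 1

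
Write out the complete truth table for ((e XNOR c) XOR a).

c | e | a | Output
------------------
0 | 0 | 0 | 1
0 | 0 | 1 | 0
0 | 1 | 0 | 0
0 | 1 | 1 | 1
1 | 0 | 0 | 0
1 | 0 | 1 | 1
1 | 1 | 0 | 1
1 | 1 | 1 | 0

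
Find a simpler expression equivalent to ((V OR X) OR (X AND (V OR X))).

By absorption (E OR (E AND v) = E):
= (V OR X)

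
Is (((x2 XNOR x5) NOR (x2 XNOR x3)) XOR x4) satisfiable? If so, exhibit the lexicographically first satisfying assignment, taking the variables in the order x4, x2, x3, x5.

x4=0, x2=0, x3=1, x5=1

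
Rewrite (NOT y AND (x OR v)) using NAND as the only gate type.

(((y NAND y) NAND ((x NAND x) NAND (v NAND v))) NAND ((y NAND y) NAND ((x NAND x) NAND (v NAND v))))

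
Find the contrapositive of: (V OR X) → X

Contrapositive: NOT X → NOT (V OR X)
Note: A statement and its contrapositive are logically equivalent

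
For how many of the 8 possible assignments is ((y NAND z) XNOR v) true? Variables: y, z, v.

Satisfying assignments: (0,0,1), (0,1,1), (1,0,1), (1,1,0)
Count: 4 out of 8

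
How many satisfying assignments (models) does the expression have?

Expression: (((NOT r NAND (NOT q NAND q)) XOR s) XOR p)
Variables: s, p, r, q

Satisfying assignments: (0,0,1,0), (0,0,1,1), (0,1,0,0), (0,1,0,1), (1,0,0,0), (1,0,0,1), (1,1,1,0), (1,1,1,1)
Count: 8 out of 16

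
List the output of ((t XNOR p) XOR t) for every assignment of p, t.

p | t | Output
--------------
0 | 0 | 1
0 | 1 | 1
1 | 0 | 0
1 | 1 | 0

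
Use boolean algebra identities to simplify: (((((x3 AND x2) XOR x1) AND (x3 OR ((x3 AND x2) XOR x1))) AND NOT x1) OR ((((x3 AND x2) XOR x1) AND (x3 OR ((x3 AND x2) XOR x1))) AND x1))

By distribution ((E AND v) OR (E AND NOT v) = E) then absorption (E AND (E OR v) = E):
= ((x3 AND x2) XOR x1)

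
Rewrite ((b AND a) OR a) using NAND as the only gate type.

((((b NAND a) NAND (b NAND a)) NAND ((b NAND a) NAND (b NAND a))) NAND (a NAND a))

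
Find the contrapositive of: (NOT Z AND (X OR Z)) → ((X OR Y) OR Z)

Contrapositive: NOT ((X OR Y) OR Z) → NOT (NOT Z AND (X OR Z))
Note: A statement and its contrapositive are logically equivalent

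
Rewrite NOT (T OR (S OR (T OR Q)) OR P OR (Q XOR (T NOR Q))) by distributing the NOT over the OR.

NOT T AND NOT (S OR (T OR Q)) AND NOT P AND NOT (Q XOR (T NOR Q))
De Morgan's: NOT(OR of terms) = AND of negations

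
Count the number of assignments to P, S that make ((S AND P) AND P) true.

Satisfying assignments: (1,1)
Count: 1 out of 4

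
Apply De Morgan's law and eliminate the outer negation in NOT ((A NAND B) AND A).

NOT (A NAND B) OR NOT A
De Morgan's: NOT(AND of terms) = OR of negations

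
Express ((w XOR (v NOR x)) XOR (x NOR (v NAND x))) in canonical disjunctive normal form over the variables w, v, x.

(NOT w AND NOT v AND NOT x) OR (w AND NOT v AND x) OR (w AND v AND NOT x) OR (w AND v AND x)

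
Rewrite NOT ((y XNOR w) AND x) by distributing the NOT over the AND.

NOT (y XNOR w) OR NOT x
De Morgan's: NOT(AND of terms) = OR of negations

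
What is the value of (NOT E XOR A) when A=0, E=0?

Substituting: (NOT 0 XOR 0)
= 1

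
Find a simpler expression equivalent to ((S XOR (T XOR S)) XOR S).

By XOR self-cancellation ((E XOR v) XOR v = E):
= (T XOR S)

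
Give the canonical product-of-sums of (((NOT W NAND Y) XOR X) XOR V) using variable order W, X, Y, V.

ΠM(1, 2, 4, 7, 9, 11, 12, 14) = (W OR X OR Y OR NOT V) AND (W OR X OR NOT Y OR V) AND (W OR NOT X OR Y OR V) AND (W OR NOT X OR NOT Y OR NOT V) AND (NOT W OR X OR Y OR NOT V) AND (NOT W OR X OR NOT Y OR NOT V) AND (NOT W OR NOT X OR Y OR V) AND (NOT W OR NOT X OR NOT Y OR V)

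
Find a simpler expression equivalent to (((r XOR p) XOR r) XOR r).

By XOR self-cancellation ((E XOR v) XOR v = E):
= (r XOR p)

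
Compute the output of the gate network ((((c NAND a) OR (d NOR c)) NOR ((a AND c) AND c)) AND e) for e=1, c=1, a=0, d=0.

Substituting: ((((1 NAND 0) OR (0 NOR 1)) NOR ((0 AND 1) AND 1)) AND 1)
= 0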